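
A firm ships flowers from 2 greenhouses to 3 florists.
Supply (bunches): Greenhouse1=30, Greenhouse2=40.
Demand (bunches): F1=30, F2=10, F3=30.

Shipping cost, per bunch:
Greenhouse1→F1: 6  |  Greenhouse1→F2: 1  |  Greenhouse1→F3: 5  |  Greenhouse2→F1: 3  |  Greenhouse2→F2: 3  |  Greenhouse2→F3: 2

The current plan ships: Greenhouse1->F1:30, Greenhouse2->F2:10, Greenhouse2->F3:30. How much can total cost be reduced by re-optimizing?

Current plan cost = 30·6 + 10·3 + 30·2 = 270.
Optimal plan:
  Greenhouse1->F1: 20 × 6 = 120
  Greenhouse1->F2: 10 × 1 = 10
  Greenhouse2->F1: 10 × 3 = 30
  Greenhouse2->F3: 30 × 2 = 60
Optimal cost = 220.
Saving = 270 − 220 = 50.

50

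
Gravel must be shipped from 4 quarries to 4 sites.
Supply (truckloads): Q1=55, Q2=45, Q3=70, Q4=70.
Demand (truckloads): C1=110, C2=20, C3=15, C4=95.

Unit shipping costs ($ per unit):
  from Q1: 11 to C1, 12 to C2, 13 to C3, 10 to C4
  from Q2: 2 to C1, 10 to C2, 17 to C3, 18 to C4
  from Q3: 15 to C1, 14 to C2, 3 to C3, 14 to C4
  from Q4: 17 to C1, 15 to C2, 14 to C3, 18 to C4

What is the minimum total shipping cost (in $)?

An optimal shipping plan:
  Q1→C4: 55 × $10 = $550
  Q2→C1: 45 × $2 = $90
  Q3→C1: 15 × $15 = $225
  Q3→C3: 15 × $3 = $45
  Q3→C4: 40 × $14 = $560
  Q4→C1: 50 × $17 = $850
  Q4→C2: 20 × $15 = $300
Total = 550 + 90 + 225 + 45 + 560 + 850 + 300 = $2620.
(Supply check: Q1 ships 55; Q2 ships 45; Q3 ships 70; Q4 ships 70.)

2620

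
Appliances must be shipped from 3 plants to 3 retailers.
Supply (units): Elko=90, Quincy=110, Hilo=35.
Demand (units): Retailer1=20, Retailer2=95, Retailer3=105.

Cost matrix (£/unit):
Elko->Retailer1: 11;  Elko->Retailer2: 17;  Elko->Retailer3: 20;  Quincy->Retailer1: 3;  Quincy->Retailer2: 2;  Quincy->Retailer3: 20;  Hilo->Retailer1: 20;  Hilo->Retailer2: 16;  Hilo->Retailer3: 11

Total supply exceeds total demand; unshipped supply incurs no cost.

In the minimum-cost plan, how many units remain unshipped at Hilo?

Minimum-cost shipments:
  Elko->Retailer1: 5 units
  Elko->Retailer3: 70 units
  Quincy->Retailer1: 15 units
  Quincy->Retailer2: 95 units
  Hilo->Retailer3: 35 units
Total cost = £2075.
Hilo ships 35 of its 35, leaving 0.

0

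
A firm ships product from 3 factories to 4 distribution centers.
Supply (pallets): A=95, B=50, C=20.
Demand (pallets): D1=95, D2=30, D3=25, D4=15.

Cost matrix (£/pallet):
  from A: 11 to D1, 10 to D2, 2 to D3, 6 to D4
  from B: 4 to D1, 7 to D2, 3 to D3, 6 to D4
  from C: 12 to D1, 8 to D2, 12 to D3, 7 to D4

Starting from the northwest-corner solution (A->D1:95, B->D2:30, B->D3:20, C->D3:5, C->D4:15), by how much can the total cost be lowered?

385

Current plan cost = 95·11 + 30·7 + 20·3 + 5·12 + 15·7 = £1480.
Optimal plan:
  A–D1: 45 pallets
  A–D2: 10 pallets
  A–D3: 25 pallets
  A–D4: 15 pallets
  B–D1: 50 pallets
  C–D2: 20 pallets
Optimal cost = £1095.
Saving = 1480 − 1095 = £385.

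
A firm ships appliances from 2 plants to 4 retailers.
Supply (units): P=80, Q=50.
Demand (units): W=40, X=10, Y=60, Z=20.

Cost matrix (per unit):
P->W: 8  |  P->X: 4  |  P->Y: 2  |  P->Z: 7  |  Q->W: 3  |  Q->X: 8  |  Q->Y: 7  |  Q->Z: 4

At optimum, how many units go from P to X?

10

Optimal shipments:
  P to X: 10 × 4 = 40
  P to Y: 60 × 2 = 120
  P to Z: 10 × 7 = 70
  Q to W: 40 × 3 = 120
  Q to Z: 10 × 4 = 40
Total cost = 390.
So P→X carries 10 units.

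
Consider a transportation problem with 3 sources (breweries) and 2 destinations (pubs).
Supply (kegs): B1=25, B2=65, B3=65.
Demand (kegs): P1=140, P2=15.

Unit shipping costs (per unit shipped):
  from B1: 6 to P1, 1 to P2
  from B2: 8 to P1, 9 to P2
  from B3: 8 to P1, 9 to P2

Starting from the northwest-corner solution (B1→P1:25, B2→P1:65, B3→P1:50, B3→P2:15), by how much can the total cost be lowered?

90

Current plan cost = 25·6 + 65·8 + 50·8 + 15·9 = 1205.
Optimal plan:
  B1→P1: 10 × 6 = 60
  B1→P2: 15 × 1 = 15
  B2→P1: 65 × 8 = 520
  B3→P1: 65 × 8 = 520
Optimal cost = 1115.
Saving = 1205 − 1115 = 90.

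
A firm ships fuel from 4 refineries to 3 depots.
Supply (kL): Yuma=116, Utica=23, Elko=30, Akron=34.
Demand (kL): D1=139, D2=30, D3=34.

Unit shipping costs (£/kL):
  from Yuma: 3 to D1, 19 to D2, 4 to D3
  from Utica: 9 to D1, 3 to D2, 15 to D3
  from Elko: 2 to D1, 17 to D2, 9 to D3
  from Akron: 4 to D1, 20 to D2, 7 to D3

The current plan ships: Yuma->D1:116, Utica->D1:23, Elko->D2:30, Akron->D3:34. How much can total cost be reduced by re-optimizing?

551

Current plan cost = 116·3 + 23·9 + 30·17 + 34·7 = £1303.
Optimal plan:
  Yuma→D1: 82 × £3 = £246
  Yuma→D3: 34 × £4 = £136
  Utica→D2: 23 × £3 = £69
  Elko→D1: 23 × £2 = £46
  Elko→D2: 7 × £17 = £119
  Akron→D1: 34 × £4 = £136
Optimal cost = £752.
Saving = 1303 − 752 = £551.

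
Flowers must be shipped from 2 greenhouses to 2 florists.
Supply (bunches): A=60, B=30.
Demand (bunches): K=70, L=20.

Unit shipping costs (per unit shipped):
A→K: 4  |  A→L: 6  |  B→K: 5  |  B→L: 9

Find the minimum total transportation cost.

Optimal allocation:
  A to K: 40 × 4 = 160
  A to L: 20 × 6 = 120
  B to K: 30 × 5 = 150
Total = 160 + 120 + 150 = 430.

430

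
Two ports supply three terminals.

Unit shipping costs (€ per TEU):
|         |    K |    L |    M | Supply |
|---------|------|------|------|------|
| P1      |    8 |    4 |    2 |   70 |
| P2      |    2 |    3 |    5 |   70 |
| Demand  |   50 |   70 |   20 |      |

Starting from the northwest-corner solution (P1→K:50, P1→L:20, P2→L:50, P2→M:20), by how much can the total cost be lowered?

330

Current plan cost = 50·8 + 20·4 + 50·3 + 20·5 = €730.
Optimal plan:
  P1→L: 50 × €4 = €200
  P1→M: 20 × €2 = €40
  P2→K: 50 × €2 = €100
  P2→L: 20 × €3 = €60
Optimal cost = €400.
Saving = 730 − 400 = €330.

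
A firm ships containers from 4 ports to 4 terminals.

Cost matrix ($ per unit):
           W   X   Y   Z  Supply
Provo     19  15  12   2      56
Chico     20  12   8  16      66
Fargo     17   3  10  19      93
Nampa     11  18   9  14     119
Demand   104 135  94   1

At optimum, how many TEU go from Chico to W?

The minimum-cost plan:
  Provo to X: 42 TEU
  Provo to Y: 13 TEU
  Provo to Z: 1 TEU
  Chico to Y: 66 TEU
  Fargo to X: 93 TEU
  Nampa to W: 104 TEU
  Nampa to Y: 15 TEU
Total cost = $2874.
The route Chico→W is not used.

0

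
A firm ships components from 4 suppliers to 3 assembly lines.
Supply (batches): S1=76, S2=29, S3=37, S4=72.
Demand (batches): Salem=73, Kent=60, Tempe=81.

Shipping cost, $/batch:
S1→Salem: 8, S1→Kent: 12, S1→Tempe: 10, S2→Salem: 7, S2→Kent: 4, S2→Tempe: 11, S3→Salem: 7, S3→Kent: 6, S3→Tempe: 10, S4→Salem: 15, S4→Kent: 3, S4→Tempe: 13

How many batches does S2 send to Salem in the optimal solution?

Solving gives:
  S1→Salem: 7 × $8 = $56
  S1→Tempe: 69 × $10 = $690
  S2→Salem: 29 × $7 = $203
  S3→Salem: 37 × $7 = $259
  S4→Kent: 60 × $3 = $180
  S4→Tempe: 12 × $13 = $156
Total cost = $1544.
So S2→Salem carries 29 batches.

29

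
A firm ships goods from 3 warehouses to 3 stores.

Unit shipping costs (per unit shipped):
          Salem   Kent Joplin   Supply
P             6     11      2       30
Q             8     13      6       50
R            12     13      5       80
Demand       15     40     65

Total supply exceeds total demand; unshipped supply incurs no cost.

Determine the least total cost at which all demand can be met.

875

One minimum-cost allocation:
  P->Joplin: 30 units
  Q->Salem: 15 units
  Q->Kent: 35 units
  R->Kent: 5 units
  R->Joplin: 35 units
Total cost = 875.
(Supply check: P ships 30; Q ships 50; R ships 40.)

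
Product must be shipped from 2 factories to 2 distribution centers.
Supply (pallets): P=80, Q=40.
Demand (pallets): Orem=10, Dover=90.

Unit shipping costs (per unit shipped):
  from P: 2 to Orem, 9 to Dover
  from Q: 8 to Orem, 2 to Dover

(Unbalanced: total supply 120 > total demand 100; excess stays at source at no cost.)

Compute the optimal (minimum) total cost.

550

Optimal allocation:
  P–Orem: 10 × 2 = 20
  P–Dover: 50 × 9 = 450
  Q–Dover: 40 × 2 = 80
Total = 20 + 450 + 80 = 550.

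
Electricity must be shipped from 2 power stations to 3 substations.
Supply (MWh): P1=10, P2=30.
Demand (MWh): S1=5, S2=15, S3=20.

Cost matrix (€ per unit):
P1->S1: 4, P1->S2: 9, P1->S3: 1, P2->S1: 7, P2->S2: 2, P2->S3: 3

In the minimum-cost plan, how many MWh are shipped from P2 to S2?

15

Solving gives:
  P1->S1: 5 MWh
  P1->S3: 5 MWh
  P2->S2: 15 MWh
  P2->S3: 15 MWh
Total cost = €100.
So P2→S2 carries 15 MWh.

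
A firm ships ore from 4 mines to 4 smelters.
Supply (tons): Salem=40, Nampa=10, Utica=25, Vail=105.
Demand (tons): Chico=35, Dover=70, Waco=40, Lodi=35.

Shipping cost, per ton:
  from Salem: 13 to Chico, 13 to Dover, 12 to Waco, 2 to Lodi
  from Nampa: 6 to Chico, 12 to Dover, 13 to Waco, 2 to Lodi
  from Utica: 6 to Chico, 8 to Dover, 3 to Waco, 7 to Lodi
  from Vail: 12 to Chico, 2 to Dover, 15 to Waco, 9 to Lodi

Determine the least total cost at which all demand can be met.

855

One minimum-cost allocation:
  Salem to Waco: 5 × 12 = 60
  Salem to Lodi: 35 × 2 = 70
  Nampa to Chico: 10 × 6 = 60
  Utica to Waco: 25 × 3 = 75
  Vail to Chico: 25 × 12 = 300
  Vail to Dover: 70 × 2 = 140
  Vail to Waco: 10 × 15 = 150
Total = 60 + 70 + 60 + 75 + 300 + 140 + 150 = 855.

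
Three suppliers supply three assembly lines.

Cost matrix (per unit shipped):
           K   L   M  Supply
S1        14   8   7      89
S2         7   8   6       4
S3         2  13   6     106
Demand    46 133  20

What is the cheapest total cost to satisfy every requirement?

1476

A cheapest plan:
  S1→L: 89 × 8 = 712
  S2→L: 4 × 8 = 32
  S3→K: 46 × 2 = 92
  S3→L: 40 × 13 = 520
  S3→M: 20 × 6 = 120
Total = 712 + 32 + 92 + 520 + 120 = 1476.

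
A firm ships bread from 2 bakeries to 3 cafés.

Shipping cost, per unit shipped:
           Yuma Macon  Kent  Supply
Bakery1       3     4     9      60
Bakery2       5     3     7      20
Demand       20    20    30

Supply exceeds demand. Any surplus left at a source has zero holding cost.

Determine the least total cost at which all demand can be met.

370

One minimum-cost allocation:
  Bakery1 to Yuma: 20 × 3 = 60
  Bakery1 to Macon: 20 × 4 = 80
  Bakery1 to Kent: 10 × 9 = 90
  Bakery2 to Kent: 20 × 7 = 140
Total = 60 + 80 + 90 + 140 = 370.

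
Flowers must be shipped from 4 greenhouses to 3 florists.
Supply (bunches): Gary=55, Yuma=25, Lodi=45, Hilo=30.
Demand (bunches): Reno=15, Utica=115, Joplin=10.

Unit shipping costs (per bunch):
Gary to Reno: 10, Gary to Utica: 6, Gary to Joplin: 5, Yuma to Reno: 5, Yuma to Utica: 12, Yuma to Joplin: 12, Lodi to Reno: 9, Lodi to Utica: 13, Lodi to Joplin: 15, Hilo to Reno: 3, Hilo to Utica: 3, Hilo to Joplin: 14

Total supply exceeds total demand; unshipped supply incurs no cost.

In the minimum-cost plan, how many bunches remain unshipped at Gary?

0

An optimal plan:
  Gary->Utica: 45 × 6 = 270
  Gary->Joplin: 10 × 5 = 50
  Yuma->Reno: 15 × 5 = 75
  Yuma->Utica: 10 × 12 = 120
  Lodi->Utica: 30 × 13 = 390
  Hilo->Utica: 30 × 3 = 90
Total cost = 995.
Gary ships 55 of its 55, leaving 0.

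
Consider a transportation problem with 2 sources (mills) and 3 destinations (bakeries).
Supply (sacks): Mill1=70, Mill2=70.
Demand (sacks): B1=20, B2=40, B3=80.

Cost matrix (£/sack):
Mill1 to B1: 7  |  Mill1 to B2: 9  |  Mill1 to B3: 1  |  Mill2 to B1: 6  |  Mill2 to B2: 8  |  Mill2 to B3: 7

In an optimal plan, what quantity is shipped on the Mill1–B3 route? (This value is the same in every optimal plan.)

The minimum-cost plan:
  Mill1 to B3: 70 × £1 = £70
  Mill2 to B1: 20 × £6 = £120
  Mill2 to B2: 40 × £8 = £320
  Mill2 to B3: 10 × £7 = £70
Total cost = £580.
So Mill1→B3 carries 70 sacks.

70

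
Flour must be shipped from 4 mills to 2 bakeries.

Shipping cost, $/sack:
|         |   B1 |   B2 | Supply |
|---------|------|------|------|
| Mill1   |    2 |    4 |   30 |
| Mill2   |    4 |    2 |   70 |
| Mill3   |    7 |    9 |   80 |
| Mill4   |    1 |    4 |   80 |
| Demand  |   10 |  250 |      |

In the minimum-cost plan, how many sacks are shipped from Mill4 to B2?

The minimum-cost plan:
  Mill1->B2: 30 × $4 = $120
  Mill2->B2: 70 × $2 = $140
  Mill3->B2: 80 × $9 = $720
  Mill4->B1: 10 × $1 = $10
  Mill4->B2: 70 × $4 = $280
Total cost = $1270.
So Mill4→B2 carries 70 sacks.

70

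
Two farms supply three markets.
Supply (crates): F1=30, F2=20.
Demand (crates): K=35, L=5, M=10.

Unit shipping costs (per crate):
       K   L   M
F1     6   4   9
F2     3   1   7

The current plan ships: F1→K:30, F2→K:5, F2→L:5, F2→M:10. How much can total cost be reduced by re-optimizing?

Current plan cost = 30·6 + 5·3 + 5·1 + 10·7 = 270.
Optimal plan:
  F1->K: 15 crates
  F1->L: 5 crates
  F1->M: 10 crates
  F2->K: 20 crates
Optimal cost = 260.
Saving = 270 − 260 = 10.

10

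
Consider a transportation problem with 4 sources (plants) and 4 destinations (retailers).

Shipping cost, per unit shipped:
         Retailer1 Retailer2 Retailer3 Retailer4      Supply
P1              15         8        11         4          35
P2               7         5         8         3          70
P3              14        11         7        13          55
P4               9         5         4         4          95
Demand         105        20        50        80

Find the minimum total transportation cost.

1600

One minimum-cost allocation:
  P1→Retailer4: 35 × 4 = 140
  P2→Retailer1: 70 × 7 = 490
  P3→Retailer1: 5 × 14 = 70
  P3→Retailer3: 50 × 7 = 350
  P4→Retailer1: 30 × 9 = 270
  P4→Retailer2: 20 × 5 = 100
  P4→Retailer4: 45 × 4 = 180
Total = 140 + 490 + 70 + 350 + 270 + 100 + 180 = 1600.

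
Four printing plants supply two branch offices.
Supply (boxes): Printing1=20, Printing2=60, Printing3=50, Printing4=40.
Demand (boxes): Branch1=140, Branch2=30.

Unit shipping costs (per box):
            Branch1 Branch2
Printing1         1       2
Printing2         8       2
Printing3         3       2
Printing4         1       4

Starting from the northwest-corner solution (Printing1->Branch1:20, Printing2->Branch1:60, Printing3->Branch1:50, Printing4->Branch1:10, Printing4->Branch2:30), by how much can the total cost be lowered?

270

Current plan cost = 20·1 + 60·8 + 50·3 + 10·1 + 30·4 = 780.
Optimal plan:
  Printing1 to Branch1: 20 boxes
  Printing2 to Branch1: 30 boxes
  Printing2 to Branch2: 30 boxes
  Printing3 to Branch1: 50 boxes
  Printing4 to Branch1: 40 boxes
Optimal cost = 510.
Saving = 780 − 510 = 270.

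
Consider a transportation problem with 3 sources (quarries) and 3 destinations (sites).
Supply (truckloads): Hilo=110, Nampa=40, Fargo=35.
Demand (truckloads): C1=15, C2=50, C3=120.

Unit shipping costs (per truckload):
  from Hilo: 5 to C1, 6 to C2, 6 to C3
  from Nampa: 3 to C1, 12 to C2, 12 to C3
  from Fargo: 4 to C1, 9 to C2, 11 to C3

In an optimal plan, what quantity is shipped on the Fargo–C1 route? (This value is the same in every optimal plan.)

The minimum-cost plan:
  Hilo to C3: 110 truckloads
  Nampa to C1: 15 truckloads
  Nampa to C2: 15 truckloads
  Nampa to C3: 10 truckloads
  Fargo to C2: 35 truckloads
Total cost = 1320.
The route Fargo→C1 is not used.

0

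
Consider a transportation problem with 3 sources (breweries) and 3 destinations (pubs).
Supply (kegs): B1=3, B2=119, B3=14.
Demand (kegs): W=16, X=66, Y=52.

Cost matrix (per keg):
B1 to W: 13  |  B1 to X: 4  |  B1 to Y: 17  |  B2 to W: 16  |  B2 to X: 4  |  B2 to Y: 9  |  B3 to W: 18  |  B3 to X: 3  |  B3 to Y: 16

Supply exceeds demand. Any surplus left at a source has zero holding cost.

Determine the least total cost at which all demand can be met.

965

An optimal shipping plan:
  B1->W: 3 × 13 = 39
  B2->W: 13 × 16 = 208
  B2->X: 52 × 4 = 208
  B2->Y: 52 × 9 = 468
  B3->X: 14 × 3 = 42
Total = 39 + 208 + 208 + 468 + 42 = 965.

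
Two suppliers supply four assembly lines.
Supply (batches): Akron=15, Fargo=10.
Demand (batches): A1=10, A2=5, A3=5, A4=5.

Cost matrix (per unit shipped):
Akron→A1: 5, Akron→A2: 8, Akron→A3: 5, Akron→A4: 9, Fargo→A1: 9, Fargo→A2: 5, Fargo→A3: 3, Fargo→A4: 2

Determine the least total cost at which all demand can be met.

An optimal shipping plan:
  Akron–A1: 10 batches
  Akron–A3: 5 batches
  Fargo–A2: 5 batches
  Fargo–A4: 5 batches
Total cost = 110.

110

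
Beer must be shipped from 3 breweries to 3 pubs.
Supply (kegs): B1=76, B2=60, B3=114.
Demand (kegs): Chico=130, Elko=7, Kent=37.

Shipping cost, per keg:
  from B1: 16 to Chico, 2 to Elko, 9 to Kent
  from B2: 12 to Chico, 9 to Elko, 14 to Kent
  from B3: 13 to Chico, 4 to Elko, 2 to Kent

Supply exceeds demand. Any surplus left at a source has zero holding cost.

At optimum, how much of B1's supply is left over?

69

Minimum-cost shipments:
  B1 to Elko: 7 × 2 = 14
  B2 to Chico: 60 × 12 = 720
  B3 to Chico: 70 × 13 = 910
  B3 to Kent: 37 × 2 = 74
Total cost = 1718.
B1 ships 7 of its 76, leaving 69.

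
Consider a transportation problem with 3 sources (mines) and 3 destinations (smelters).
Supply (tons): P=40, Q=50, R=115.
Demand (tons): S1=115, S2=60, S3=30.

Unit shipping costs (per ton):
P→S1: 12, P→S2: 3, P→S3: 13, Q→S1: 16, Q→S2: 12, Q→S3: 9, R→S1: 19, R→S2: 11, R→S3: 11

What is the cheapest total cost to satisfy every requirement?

2705

A cheapest plan:
  P->S2: 40 × 3 = 120
  Q->S1: 50 × 16 = 800
  R->S1: 65 × 19 = 1235
  R->S2: 20 × 11 = 220
  R->S3: 30 × 11 = 330
Total = 120 + 800 + 1235 + 220 + 330 = 2705.
(Supply check: P ships 40; Q ships 50; R ships 115.)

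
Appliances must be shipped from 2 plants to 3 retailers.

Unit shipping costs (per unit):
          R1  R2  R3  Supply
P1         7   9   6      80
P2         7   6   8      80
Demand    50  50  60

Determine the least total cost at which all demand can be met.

1010

One minimum-cost allocation:
  P1→R1: 20 × 7 = 140
  P1→R3: 60 × 6 = 360
  P2→R1: 30 × 7 = 210
  P2→R2: 50 × 6 = 300
Total = 140 + 360 + 210 + 300 = 1010.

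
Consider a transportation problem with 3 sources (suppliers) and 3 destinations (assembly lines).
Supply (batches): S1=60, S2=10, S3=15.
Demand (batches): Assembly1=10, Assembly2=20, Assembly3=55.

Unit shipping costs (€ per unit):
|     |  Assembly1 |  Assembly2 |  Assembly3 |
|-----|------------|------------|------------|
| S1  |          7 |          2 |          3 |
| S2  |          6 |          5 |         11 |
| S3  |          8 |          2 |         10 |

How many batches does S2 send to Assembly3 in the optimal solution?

Solving gives:
  S1->Assembly2: 5 × €2 = €10
  S1->Assembly3: 55 × €3 = €165
  S2->Assembly1: 10 × €6 = €60
  S3->Assembly2: 15 × €2 = €30
Total cost = €265.
The route S2→Assembly3 is not used.

0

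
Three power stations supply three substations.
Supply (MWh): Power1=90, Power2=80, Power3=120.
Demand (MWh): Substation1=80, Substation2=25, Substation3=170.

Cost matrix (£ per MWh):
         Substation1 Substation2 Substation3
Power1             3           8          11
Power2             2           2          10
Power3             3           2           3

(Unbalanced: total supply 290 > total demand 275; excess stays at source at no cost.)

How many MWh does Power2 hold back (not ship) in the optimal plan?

Minimum-cost shipments:
  Power1 to Substation1: 75 × £3 = £225
  Power2 to Substation1: 5 × £2 = £10
  Power2 to Substation2: 25 × £2 = £50
  Power2 to Substation3: 50 × £10 = £500
  Power3 to Substation3: 120 × £3 = £360
Total cost = £1145.
Power2 ships 80 of its 80, leaving 0.

0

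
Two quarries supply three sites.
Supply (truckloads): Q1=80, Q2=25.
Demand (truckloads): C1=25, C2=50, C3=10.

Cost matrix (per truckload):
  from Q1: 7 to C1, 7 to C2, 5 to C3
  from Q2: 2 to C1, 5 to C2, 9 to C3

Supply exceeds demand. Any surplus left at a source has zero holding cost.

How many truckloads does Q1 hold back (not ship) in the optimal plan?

20

Minimum-cost shipments:
  Q1->C2: 50 × 7 = 350
  Q1->C3: 10 × 5 = 50
  Q2->C1: 25 × 2 = 50
Total cost = 450.
Q1 ships 60 of its 80, leaving 20.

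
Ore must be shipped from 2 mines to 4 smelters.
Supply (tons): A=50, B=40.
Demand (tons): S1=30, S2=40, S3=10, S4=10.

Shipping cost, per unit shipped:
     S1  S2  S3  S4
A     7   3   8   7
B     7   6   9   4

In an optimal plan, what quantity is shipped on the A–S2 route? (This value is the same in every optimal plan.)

40

Solving gives:
  A->S2: 40 × 3 = 120
  A->S3: 10 × 8 = 80
  B->S1: 30 × 7 = 210
  B->S4: 10 × 4 = 40
Total cost = 450.
So A→S2 carries 40 tons.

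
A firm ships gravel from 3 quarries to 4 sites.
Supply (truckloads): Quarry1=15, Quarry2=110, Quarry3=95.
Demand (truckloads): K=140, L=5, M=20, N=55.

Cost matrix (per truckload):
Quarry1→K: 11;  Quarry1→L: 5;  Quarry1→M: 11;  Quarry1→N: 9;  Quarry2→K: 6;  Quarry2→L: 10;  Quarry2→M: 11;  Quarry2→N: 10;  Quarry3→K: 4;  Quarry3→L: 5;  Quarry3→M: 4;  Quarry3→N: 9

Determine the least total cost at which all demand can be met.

Optimal allocation:
  Quarry1→L: 5 truckloads
  Quarry1→N: 10 truckloads
  Quarry2→K: 65 truckloads
  Quarry2→N: 45 truckloads
  Quarry3→K: 75 truckloads
  Quarry3→M: 20 truckloads
Total cost = 1335.

1335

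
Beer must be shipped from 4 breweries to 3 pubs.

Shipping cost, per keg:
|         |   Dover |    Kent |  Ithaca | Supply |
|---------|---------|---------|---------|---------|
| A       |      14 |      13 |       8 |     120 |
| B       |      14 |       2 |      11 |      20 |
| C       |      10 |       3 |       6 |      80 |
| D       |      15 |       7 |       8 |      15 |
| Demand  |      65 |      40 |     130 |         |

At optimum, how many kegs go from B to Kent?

20

Optimal shipments:
  A–Ithaca: 120 × 8 = 960
  B–Kent: 20 × 2 = 40
  C–Dover: 65 × 10 = 650
  C–Kent: 15 × 3 = 45
  D–Kent: 5 × 7 = 35
  D–Ithaca: 10 × 8 = 80
Total cost = 1810.
So B→Kent carries 20 kegs.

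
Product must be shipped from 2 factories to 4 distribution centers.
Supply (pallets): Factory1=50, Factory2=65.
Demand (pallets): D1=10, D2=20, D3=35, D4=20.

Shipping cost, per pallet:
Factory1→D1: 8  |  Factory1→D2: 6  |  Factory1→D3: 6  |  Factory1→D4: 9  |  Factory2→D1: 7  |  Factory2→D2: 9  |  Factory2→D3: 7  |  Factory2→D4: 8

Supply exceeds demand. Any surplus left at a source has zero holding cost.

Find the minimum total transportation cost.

One minimum-cost allocation:
  Factory1–D2: 20 × 6 = 120
  Factory1–D3: 30 × 6 = 180
  Factory2–D1: 10 × 7 = 70
  Factory2–D3: 5 × 7 = 35
  Factory2–D4: 20 × 8 = 160
Total = 120 + 180 + 70 + 35 + 160 = 565.

565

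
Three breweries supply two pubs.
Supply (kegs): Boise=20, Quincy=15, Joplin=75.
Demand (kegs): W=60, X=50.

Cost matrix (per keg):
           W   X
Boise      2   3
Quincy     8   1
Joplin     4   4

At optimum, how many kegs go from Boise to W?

The minimum-cost plan:
  Boise–W: 20 × 2 = 40
  Quincy–X: 15 × 1 = 15
  Joplin–W: 40 × 4 = 160
  Joplin–X: 35 × 4 = 140
Total cost = 355.
So Boise→W carries 20 kegs.

20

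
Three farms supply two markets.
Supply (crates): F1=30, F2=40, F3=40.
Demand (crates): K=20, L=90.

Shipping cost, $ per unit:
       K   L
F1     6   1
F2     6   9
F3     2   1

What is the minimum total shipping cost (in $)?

370

One minimum-cost allocation:
  F1 to L: 30 crates
  F2 to K: 20 crates
  F2 to L: 20 crates
  F3 to L: 40 crates
Total cost = $370.
(Supply check: F1 ships 30; F2 ships 40; F3 ships 40.)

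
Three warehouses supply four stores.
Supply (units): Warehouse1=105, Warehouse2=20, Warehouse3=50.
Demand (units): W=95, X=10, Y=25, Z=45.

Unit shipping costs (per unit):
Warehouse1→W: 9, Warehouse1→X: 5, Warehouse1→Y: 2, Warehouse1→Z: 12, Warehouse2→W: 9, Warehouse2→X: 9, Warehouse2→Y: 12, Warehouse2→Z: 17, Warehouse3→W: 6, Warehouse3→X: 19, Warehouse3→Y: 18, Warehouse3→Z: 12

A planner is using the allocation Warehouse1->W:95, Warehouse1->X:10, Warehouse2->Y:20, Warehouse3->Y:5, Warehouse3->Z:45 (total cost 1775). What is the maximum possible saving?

430

Current plan cost = 95·9 + 10·5 + 20·12 + 5·18 + 45·12 = 1775.
Optimal plan:
  Warehouse1->W: 25 × 9 = 225
  Warehouse1->X: 10 × 5 = 50
  Warehouse1->Y: 25 × 2 = 50
  Warehouse1->Z: 45 × 12 = 540
  Warehouse2->W: 20 × 9 = 180
  Warehouse3->W: 50 × 6 = 300
Optimal cost = 1345.
Saving = 1775 − 1345 = 430.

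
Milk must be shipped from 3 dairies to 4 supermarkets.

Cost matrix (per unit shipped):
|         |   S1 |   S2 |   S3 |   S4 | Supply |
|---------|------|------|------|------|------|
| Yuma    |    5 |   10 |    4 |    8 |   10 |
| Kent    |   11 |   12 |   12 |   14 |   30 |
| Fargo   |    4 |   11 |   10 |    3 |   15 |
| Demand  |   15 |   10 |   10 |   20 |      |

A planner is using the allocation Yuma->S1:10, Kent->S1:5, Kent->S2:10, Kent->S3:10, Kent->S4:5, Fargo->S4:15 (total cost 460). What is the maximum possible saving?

20

Current plan cost = 10·5 + 5·11 + 10·12 + 10·12 + 5·14 + 15·3 = 460.
Optimal plan:
  Yuma->S3: 10 × 4 = 40
  Kent->S1: 15 × 11 = 165
  Kent->S2: 10 × 12 = 120
  Kent->S4: 5 × 14 = 70
  Fargo->S4: 15 × 3 = 45
Optimal cost = 440.
Saving = 460 − 440 = 20.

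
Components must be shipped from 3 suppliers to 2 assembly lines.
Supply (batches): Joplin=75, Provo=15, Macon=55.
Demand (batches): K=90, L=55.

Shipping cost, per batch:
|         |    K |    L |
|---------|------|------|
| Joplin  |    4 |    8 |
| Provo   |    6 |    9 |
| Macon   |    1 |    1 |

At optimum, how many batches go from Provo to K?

Optimal shipments:
  Joplin to K: 75 × 4 = 300
  Provo to K: 15 × 6 = 90
  Macon to L: 55 × 1 = 55
Total cost = 445.
So Provo→K carries 15 batches.

15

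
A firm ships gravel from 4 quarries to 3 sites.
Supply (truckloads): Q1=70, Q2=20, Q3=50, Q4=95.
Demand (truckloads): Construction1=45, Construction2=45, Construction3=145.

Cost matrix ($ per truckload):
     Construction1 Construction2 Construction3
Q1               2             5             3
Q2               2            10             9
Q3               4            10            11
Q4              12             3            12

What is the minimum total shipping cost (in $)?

1360

A cheapest plan:
  Q1->Construction3: 70 × $3 = $210
  Q2->Construction3: 20 × $9 = $180
  Q3->Construction1: 45 × $4 = $180
  Q3->Construction3: 5 × $11 = $55
  Q4->Construction2: 45 × $3 = $135
  Q4->Construction3: 50 × $12 = $600
Total = 210 + 180 + 180 + 55 + 135 + 600 = $1360.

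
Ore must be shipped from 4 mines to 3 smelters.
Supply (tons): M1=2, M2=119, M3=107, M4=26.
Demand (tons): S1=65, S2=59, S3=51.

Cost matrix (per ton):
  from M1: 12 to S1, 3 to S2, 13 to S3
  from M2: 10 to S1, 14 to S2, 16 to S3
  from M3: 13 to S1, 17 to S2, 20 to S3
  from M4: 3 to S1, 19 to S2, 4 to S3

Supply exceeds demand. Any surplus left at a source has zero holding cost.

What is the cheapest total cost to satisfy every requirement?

Optimal allocation:
  M1->S2: 2 × 3 = 6
  M2->S1: 37 × 10 = 370
  M2->S2: 57 × 14 = 798
  M2->S3: 25 × 16 = 400
  M3->S1: 28 × 13 = 364
  M4->S3: 26 × 4 = 104
Total = 6 + 370 + 798 + 400 + 364 + 104 = 2042.
(Supply check: M1 ships 2; M2 ships 119; M3 ships 28; M4 ships 26.)

2042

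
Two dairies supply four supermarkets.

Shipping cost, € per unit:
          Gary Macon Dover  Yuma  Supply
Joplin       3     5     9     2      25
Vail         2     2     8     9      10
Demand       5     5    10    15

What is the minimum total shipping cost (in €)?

An optimal shipping plan:
  Joplin->Gary: 5 × €3 = €15
  Joplin->Dover: 5 × €9 = €45
  Joplin->Yuma: 15 × €2 = €30
  Vail->Macon: 5 × €2 = €10
  Vail->Dover: 5 × €8 = €40
Total = 15 + 45 + 30 + 10 + 40 = €140.

140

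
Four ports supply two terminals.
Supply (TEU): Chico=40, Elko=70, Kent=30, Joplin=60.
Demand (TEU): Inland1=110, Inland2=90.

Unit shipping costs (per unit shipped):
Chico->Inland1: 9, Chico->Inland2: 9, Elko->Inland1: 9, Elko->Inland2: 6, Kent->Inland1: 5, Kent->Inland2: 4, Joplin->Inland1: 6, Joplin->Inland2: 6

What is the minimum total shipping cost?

1270

An optimal shipping plan:
  Chico to Inland1: 40 × 9 = 360
  Elko to Inland2: 70 × 6 = 420
  Kent to Inland1: 10 × 5 = 50
  Kent to Inland2: 20 × 4 = 80
  Joplin to Inland1: 60 × 6 = 360
Total = 360 + 420 + 50 + 80 + 360 = 1270.
(Supply check: Chico ships 40; Elko ships 70; Kent ships 30; Joplin ships 60.)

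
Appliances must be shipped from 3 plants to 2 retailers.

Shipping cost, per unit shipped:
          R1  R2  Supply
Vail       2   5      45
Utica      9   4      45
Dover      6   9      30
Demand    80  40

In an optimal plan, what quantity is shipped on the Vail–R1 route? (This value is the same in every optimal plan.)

45

The minimum-cost plan:
  Vail–R1: 45 × 2 = 90
  Utica–R1: 5 × 9 = 45
  Utica–R2: 40 × 4 = 160
  Dover–R1: 30 × 6 = 180
Total cost = 475.
So Vail→R1 carries 45 units.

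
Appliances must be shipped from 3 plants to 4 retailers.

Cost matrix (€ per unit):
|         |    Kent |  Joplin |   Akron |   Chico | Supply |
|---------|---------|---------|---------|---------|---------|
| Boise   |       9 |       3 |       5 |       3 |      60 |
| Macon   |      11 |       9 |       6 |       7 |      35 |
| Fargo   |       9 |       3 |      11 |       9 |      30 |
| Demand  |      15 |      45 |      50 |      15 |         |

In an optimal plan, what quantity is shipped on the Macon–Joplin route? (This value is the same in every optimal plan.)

Solving gives:
  Boise→Joplin: 30 × €3 = €90
  Boise→Akron: 15 × €5 = €75
  Boise→Chico: 15 × €3 = €45
  Macon→Akron: 35 × €6 = €210
  Fargo→Kent: 15 × €9 = €135
  Fargo→Joplin: 15 × €3 = €45
Total cost = €600.
The route Macon→Joplin is not used.

0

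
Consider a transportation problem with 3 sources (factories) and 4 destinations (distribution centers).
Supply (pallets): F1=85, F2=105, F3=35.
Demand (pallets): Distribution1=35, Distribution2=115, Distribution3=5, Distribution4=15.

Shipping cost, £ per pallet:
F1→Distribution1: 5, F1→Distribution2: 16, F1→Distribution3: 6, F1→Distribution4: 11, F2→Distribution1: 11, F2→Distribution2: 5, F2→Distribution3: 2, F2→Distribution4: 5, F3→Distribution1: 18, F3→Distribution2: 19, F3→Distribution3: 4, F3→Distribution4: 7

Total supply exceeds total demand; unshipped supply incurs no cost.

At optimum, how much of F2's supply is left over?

An optimal plan:
  F1->Distribution1: 35 × £5 = £175
  F1->Distribution2: 10 × £16 = £160
  F2->Distribution2: 105 × £5 = £525
  F3->Distribution3: 5 × £4 = £20
  F3->Distribution4: 15 × £7 = £105
Total cost = £985.
F2 ships 105 of its 105, leaving 0.

0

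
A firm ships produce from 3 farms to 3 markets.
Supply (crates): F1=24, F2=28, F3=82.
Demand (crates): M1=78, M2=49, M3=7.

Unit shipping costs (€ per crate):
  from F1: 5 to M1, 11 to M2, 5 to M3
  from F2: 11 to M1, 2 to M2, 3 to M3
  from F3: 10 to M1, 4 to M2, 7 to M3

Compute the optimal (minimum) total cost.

835

An optimal shipping plan:
  F1 to M1: 24 × €5 = €120
  F2 to M2: 21 × €2 = €42
  F2 to M3: 7 × €3 = €21
  F3 to M1: 54 × €10 = €540
  F3 to M2: 28 × €4 = €112
Total = 120 + 42 + 21 + 540 + 112 = €835.
(Supply check: F1 ships 24; F2 ships 28; F3 ships 82.)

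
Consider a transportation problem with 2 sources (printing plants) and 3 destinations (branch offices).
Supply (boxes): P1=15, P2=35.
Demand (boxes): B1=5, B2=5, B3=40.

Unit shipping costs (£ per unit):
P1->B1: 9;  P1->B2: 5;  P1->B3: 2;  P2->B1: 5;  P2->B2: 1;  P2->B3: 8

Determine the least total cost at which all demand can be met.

260

A cheapest plan:
  P1->B3: 15 boxes
  P2->B1: 5 boxes
  P2->B2: 5 boxes
  P2->B3: 25 boxes
Total cost = £260.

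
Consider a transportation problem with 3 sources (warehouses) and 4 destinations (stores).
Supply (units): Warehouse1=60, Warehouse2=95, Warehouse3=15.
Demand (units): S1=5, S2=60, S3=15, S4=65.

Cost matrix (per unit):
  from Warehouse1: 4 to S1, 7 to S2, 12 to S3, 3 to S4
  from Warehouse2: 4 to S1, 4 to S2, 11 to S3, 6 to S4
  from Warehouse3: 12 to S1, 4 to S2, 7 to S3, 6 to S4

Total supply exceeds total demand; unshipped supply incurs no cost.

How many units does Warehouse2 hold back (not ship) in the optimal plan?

Minimum-cost shipments:
  Warehouse1–S4: 60 units
  Warehouse2–S1: 5 units
  Warehouse2–S2: 60 units
  Warehouse2–S4: 5 units
  Warehouse3–S3: 15 units
Total cost = 575.
Warehouse2 ships 70 of its 95, leaving 25.

25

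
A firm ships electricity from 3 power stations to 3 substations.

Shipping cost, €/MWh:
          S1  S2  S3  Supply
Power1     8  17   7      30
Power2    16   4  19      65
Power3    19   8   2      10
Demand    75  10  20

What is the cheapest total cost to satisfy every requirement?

Optimal allocation:
  Power1–S1: 20 × €8 = €160
  Power1–S3: 10 × €7 = €70
  Power2–S1: 55 × €16 = €880
  Power2–S2: 10 × €4 = €40
  Power3–S3: 10 × €2 = €20
Total = 160 + 70 + 880 + 40 + 20 = €1170.

1170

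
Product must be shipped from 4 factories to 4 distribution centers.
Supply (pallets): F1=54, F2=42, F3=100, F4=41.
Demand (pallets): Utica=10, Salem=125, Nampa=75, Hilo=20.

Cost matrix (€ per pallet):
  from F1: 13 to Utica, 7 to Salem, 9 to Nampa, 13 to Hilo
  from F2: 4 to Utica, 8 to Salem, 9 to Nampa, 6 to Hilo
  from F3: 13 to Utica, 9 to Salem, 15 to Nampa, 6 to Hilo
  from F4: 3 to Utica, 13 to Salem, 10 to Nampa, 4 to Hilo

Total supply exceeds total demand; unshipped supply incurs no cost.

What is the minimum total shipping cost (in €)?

1857

One minimum-cost allocation:
  F1 to Salem: 32 × €7 = €224
  F1 to Nampa: 22 × €9 = €198
  F2 to Nampa: 42 × €9 = €378
  F3 to Salem: 93 × €9 = €837
  F4 to Utica: 10 × €3 = €30
  F4 to Nampa: 11 × €10 = €110
  F4 to Hilo: 20 × €4 = €80
Total = 224 + 198 + 378 + 837 + 30 + 110 + 80 = €1857.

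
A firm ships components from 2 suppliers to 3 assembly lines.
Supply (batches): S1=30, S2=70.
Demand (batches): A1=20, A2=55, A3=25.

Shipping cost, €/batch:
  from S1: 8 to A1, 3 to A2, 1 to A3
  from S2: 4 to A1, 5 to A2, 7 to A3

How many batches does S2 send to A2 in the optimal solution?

The minimum-cost plan:
  S1->A2: 5 batches
  S1->A3: 25 batches
  S2->A1: 20 batches
  S2->A2: 50 batches
Total cost = €370.
So S2→A2 carries 50 batches.

50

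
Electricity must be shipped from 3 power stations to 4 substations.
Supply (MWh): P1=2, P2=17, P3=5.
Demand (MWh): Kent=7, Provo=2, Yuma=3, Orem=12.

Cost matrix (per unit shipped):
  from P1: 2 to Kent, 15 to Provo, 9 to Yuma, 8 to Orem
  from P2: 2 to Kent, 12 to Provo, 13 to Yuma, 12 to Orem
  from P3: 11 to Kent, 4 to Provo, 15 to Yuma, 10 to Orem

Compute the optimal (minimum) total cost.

An optimal shipping plan:
  P1->Orem: 2 MWh
  P2->Kent: 7 MWh
  P2->Yuma: 3 MWh
  P2->Orem: 7 MWh
  P3->Provo: 2 MWh
  P3->Orem: 3 MWh
Total cost = 191.
(Supply check: P1 ships 2; P2 ships 17; P3 ships 5.)

191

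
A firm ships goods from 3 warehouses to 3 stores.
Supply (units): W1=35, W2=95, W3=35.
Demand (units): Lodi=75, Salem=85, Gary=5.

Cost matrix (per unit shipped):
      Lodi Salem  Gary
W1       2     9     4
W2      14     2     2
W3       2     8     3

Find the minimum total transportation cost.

An optimal shipping plan:
  W1–Lodi: 35 units
  W2–Lodi: 5 units
  W2–Salem: 85 units
  W2–Gary: 5 units
  W3–Lodi: 35 units
Total cost = 390.

390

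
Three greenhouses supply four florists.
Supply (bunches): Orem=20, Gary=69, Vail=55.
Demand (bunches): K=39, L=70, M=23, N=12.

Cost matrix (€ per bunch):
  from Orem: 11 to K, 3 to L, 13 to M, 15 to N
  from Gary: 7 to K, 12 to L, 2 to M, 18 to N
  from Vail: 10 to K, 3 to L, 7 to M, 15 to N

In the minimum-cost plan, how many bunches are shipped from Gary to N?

Optimal shipments:
  Orem→L: 15 × €3 = €45
  Orem→N: 5 × €15 = €75
  Gary→K: 39 × €7 = €273
  Gary→M: 23 × €2 = €46
  Gary→N: 7 × €18 = €126
  Vail→L: 55 × €3 = €165
Total cost = €730.
So Gary→N carries 7 bunches.

7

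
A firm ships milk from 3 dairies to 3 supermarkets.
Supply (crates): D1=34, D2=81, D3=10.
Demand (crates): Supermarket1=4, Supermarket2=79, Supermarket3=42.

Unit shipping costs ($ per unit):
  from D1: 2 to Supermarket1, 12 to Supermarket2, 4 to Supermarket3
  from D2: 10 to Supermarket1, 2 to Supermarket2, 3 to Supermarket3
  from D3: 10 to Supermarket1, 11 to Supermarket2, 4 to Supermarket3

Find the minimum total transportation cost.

Optimal allocation:
  D1->Supermarket1: 4 × $2 = $8
  D1->Supermarket3: 30 × $4 = $120
  D2->Supermarket2: 79 × $2 = $158
  D2->Supermarket3: 2 × $3 = $6
  D3->Supermarket3: 10 × $4 = $40
Total = 8 + 120 + 158 + 6 + 40 = $332.

332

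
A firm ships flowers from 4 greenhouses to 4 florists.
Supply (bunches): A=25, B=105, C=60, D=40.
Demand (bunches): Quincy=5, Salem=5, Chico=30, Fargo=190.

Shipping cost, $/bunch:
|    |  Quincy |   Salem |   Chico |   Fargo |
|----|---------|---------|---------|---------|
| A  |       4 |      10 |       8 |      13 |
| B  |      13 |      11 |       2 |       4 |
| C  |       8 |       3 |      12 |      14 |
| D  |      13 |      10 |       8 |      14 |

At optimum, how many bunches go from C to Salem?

5

The minimum-cost plan:
  A to Quincy: 5 × $4 = $20
  A to Fargo: 20 × $13 = $260
  B to Fargo: 105 × $4 = $420
  C to Salem: 5 × $3 = $15
  C to Fargo: 55 × $14 = $770
  D to Chico: 30 × $8 = $240
  D to Fargo: 10 × $14 = $140
Total cost = $1865.
So C→Salem carries 5 bunches.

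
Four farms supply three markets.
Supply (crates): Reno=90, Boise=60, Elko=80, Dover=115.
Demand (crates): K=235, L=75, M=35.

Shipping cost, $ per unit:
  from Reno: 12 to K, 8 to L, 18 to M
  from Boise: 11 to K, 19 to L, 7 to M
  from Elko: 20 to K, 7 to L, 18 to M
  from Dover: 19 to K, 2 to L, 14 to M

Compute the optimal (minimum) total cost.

Optimal allocation:
  Reno→K: 90 × $12 = $1080
  Boise→K: 60 × $11 = $660
  Elko→K: 80 × $20 = $1600
  Dover→K: 5 × $19 = $95
  Dover→L: 75 × $2 = $150
  Dover→M: 35 × $14 = $490
Total = 1080 + 660 + 1600 + 95 + 150 + 490 = $4075.

4075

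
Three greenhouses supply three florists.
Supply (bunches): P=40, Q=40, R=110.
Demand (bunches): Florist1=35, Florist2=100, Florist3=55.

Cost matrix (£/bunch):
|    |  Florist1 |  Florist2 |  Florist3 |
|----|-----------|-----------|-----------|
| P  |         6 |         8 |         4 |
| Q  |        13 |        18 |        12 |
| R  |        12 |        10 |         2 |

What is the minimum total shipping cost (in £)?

1525

One minimum-cost allocation:
  P to Florist2: 40 × £8 = £320
  Q to Florist1: 35 × £13 = £455
  Q to Florist2: 5 × £18 = £90
  R to Florist2: 55 × £10 = £550
  R to Florist3: 55 × £2 = £110
Total = 320 + 455 + 90 + 550 + 110 = £1525.
(Supply check: P ships 40; Q ships 40; R ships 110.)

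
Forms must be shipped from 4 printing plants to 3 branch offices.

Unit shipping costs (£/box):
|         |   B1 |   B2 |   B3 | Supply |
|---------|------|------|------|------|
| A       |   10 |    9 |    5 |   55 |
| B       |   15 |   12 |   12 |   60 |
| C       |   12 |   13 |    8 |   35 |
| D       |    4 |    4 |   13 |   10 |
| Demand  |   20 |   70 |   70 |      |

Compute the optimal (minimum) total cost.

1395

Optimal allocation:
  A->B3: 55 boxes
  B->B2: 60 boxes
  C->B1: 20 boxes
  C->B3: 15 boxes
  D->B2: 10 boxes
Total cost = £1395.
(Supply check: A ships 55; B ships 60; C ships 35; D ships 10.)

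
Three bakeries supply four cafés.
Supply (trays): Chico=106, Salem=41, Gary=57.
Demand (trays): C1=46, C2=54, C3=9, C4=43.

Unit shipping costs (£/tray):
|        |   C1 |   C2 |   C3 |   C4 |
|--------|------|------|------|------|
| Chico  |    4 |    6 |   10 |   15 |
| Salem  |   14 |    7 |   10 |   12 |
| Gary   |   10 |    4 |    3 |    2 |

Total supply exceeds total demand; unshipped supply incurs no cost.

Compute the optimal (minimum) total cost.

A cheapest plan:
  Chico to C1: 46 × £4 = £184
  Chico to C2: 49 × £6 = £294
  Gary to C2: 5 × £4 = £20
  Gary to C3: 9 × £3 = £27
  Gary to C4: 43 × £2 = £86
Total = 184 + 294 + 20 + 27 + 86 = £611.
(Supply check: Chico ships 95; Salem ships 0; Gary ships 57.)

611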